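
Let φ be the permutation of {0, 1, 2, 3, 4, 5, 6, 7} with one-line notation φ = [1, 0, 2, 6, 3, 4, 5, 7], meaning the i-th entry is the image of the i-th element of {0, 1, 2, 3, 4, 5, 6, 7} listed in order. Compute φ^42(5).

3

Tracing 5 → 4 → … returns to 5 after 4 steps, so 5 lies in a 4-cycle (3, 6, 5, 4).
On a 4-cycle, φ^4 is the identity, so φ^42 = φ^2 there (42 ≡ 2 mod 4).
Stepping 2 places around the cycle: 5 → 4 → 3.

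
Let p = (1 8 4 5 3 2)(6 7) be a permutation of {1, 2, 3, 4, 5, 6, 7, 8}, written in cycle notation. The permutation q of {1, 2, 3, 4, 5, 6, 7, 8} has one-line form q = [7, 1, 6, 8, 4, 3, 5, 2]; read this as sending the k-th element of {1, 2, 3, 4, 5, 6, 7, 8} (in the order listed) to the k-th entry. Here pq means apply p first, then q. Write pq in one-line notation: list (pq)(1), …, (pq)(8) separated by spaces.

2 7 1 4 6 5 3 8

Chase each element through p then q: 1 → 8 → 2; 2 → 1 → 7; 3 → 2 → 1; 4 → 5 → 4; 5 → 3 → 6; 6 → 7 → 5; 7 → 6 → 3; 8 → 4 → 8.
So pq in one-line form is 2 7 1 4 6 5 3 8.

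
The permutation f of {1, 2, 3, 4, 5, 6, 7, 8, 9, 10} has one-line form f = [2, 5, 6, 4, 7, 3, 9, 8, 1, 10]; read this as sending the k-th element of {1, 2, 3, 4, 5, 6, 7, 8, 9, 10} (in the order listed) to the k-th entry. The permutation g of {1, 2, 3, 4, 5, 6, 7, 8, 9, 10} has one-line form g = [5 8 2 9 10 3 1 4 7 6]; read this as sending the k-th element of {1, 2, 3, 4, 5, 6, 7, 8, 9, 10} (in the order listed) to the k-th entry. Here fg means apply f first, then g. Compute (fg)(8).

f(8) = 8, then g(8) = 4; composing gives (fg)(8) = 4.

4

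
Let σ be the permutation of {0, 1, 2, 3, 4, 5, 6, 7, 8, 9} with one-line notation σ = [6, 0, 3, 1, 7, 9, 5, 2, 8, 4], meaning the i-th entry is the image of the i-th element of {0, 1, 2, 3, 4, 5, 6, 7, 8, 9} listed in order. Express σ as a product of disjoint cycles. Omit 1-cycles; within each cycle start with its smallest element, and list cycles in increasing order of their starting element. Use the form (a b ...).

(0 6 5 9 4 7 2 3 1)

Iterating σ from 0 gives 0 → 6 → 5 → 9 → 4 → 7 → 2 → 3 → 1 → 0; that is the 9-cycle (0 6 5 9 4 7 2 3 1).
Repeating from the next unused element and collecting all non-trivial cycles gives (0 6 5 9 4 7 2 3 1).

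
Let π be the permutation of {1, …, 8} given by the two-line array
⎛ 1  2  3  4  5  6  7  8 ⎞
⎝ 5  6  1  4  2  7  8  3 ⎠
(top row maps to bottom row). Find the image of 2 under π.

6

The entry below 2 in the array is 6, so π(2) = 6.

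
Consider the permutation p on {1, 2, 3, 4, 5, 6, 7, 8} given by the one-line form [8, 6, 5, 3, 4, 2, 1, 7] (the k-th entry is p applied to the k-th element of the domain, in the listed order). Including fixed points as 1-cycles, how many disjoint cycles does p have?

3

The cycle decomposition is (1, 8, 7)(2, 6)(3, 5, 4), which has 3 cycles (counting 1-cycles).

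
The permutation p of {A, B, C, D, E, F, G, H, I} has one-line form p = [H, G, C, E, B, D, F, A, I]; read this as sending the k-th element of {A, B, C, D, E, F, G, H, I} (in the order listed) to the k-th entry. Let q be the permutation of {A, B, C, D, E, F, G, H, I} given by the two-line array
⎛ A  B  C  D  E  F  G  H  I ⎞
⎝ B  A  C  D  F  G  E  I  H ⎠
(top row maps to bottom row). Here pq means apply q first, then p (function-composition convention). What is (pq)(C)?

(pq)(C) = p(q(C)). q(C) = C, then p(C) = C. So (pq)(C) = C.

C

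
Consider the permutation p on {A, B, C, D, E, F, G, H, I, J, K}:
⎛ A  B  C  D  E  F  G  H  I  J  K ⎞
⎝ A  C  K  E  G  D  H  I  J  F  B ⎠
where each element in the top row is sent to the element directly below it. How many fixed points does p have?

The fixed points (elements with p(x) = x) are {A}, so there is 1.

1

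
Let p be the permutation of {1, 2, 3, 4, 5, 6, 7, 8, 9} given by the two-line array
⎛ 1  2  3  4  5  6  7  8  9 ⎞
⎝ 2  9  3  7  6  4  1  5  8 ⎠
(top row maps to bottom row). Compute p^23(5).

Tracing 5 → 6 → … returns to 5 after 8 steps, so 5 lies in an 8-cycle (1 2 9 8 5 6 4 7).
Powers repeat with period 8 on this cycle, and 23 mod 8 = 7, so p^23(5) = p^7(5).
Stepping 7 places around the cycle: 5 → 6 → 4 → 7 → 1 → 2 → 9 → 8.

8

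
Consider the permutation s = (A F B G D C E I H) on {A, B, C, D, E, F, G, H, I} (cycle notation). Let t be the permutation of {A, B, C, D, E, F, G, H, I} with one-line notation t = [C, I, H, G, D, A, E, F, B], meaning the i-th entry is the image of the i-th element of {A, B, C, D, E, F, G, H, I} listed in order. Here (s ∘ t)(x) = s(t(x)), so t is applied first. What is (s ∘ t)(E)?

(s ∘ t)(E) = s(t(E)). t(E) = D, then s(D) = C. So (s ∘ t)(E) = C.

C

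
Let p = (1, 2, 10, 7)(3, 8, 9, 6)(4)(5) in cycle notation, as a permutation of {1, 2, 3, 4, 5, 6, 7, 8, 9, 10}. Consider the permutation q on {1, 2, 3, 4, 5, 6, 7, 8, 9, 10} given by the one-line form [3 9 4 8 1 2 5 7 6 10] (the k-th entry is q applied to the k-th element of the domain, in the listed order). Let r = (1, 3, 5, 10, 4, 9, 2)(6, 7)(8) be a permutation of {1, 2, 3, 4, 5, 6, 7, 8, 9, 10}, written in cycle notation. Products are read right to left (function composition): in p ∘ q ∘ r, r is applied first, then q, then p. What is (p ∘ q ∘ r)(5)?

7

Chase 5: r(5) = 10; q(10) = 10; p(10) = 7. Hence (p ∘ q ∘ r)(5) = 7.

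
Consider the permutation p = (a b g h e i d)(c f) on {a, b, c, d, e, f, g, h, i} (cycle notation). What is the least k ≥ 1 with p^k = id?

The disjoint cycles have lengths 7, 2.
The order is lcm(7, 2) = 14.

14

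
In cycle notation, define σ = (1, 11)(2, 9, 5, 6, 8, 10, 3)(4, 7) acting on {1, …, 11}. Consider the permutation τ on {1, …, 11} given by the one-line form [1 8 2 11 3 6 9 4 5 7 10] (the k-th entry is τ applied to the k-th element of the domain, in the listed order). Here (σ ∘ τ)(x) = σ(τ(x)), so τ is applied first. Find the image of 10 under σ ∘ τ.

First apply τ: τ(10) = 7, then σ(7) = 4. Thus (σ ∘ τ)(10) = 4.

4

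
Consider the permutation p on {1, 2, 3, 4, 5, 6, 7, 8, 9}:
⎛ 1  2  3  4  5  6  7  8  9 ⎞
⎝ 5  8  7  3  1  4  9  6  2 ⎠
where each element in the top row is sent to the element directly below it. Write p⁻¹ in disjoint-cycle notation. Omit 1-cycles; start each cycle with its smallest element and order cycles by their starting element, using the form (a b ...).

(1 5)(2 9 7 3 4 6 8)

The cycle decomposition of p is (1 5)(2 8 6 4 3 7 9).
Reversing each cycle (and rotating so the smallest element leads) gives p⁻¹ = (1 5)(2 9 7 3 4 6 8).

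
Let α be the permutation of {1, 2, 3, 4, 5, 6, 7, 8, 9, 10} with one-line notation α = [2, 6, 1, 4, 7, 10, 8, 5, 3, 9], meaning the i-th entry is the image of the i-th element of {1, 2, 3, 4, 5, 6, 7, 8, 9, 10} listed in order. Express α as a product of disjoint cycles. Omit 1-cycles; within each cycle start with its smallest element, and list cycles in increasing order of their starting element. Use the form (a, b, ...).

(1, 2, 6, 10, 9, 3)(5, 7, 8)

From 1: 1 → 2 → 6 → 10 → 9 → 3 → 1, closing the cycle (1, 2, 6, 10, 9, 3).
Continuing from each remaining unvisited element yields (1, 2, 6, 10, 9, 3)(5, 7, 8).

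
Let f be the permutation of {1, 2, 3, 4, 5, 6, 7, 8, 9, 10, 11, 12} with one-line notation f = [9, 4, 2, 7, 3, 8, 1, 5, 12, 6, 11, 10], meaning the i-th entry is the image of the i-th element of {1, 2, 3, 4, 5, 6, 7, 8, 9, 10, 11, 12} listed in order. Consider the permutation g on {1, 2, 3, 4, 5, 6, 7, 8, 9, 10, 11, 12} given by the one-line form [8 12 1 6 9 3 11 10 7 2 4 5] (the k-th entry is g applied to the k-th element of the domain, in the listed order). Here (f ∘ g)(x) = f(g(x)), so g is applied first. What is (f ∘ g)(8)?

6

(f ∘ g)(8) = f(g(8)). g(8) = 10, then f(10) = 6. So (f ∘ g)(8) = 6.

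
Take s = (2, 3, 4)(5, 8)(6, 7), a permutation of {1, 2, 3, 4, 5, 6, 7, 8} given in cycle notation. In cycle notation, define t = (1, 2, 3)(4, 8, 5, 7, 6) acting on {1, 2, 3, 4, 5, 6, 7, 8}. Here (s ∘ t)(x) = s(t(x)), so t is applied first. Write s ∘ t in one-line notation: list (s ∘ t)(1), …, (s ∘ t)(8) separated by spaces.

(s ∘ t)(x) = s(t(x)). Computing each image: s(t(1)) = s(2) = 3, s(t(2)) = s(3) = 4, s(t(3)) = s(1) = 1, s(t(4)) = s(8) = 5, s(t(5)) = s(7) = 6, s(t(6)) = s(4) = 2, s(t(7)) = s(6) = 7, s(t(8)) = s(5) = 8.
Hence s ∘ t = [3 4 1 5 6 2 7 8].

3 4 1 5 6 2 7 8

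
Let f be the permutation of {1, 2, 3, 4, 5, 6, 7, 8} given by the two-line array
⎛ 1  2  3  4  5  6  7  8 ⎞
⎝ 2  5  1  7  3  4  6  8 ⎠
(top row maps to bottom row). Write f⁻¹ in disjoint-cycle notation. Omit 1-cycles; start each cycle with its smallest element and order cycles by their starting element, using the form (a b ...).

The cycle decomposition of f is (1 2 5 3)(4 7 6).
Reversing each cycle (and rotating so the smallest element leads) gives f⁻¹ = (1 3 5 2)(4 6 7).

(1 3 5 2)(4 6 7)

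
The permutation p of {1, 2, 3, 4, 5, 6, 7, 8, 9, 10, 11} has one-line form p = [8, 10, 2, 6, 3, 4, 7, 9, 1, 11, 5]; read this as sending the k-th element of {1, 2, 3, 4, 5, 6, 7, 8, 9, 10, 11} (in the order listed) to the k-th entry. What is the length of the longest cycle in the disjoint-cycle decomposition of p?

5

Decomposing into disjoint cycles gives (1, 8, 9)(2, 10, 11, 5, 3)(4, 6); the longest has length 5.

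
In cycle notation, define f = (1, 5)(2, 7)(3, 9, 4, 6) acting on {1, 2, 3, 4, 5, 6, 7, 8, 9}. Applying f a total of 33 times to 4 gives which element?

4 lies in the 4-cycle (3, 9, 4, 6).
Powers repeat with period 4 on this cycle, and 33 mod 4 = 1, so f^33(4) = f^1(4).
Advancing 1 step from 4: 4 → 6.

6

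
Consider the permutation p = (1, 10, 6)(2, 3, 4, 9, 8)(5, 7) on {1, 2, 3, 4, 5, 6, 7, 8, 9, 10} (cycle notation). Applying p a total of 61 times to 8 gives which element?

2

8 lies in the 5-cycle (2, 3, 4, 9, 8).
Since the cycle has length 5, p^61 acts on it the same as p^1 (61 mod 5 = 1).
Stepping 1 place around the cycle: 8 → 2.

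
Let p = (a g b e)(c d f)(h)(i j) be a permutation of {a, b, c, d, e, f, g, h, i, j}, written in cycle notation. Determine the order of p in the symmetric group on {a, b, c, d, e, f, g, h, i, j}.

The cycle type of p is (4, 3, 2, 1).
The order is lcm(4, 3, 2) = 12.

12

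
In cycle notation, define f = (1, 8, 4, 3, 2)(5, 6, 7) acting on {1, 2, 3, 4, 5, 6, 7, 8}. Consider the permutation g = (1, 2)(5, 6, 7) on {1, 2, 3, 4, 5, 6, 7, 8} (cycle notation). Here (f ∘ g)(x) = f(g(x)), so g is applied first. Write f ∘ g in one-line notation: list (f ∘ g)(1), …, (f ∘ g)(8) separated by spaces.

For each element, apply g then f: 1 → 2 → 1; 2 → 1 → 8; 3 → 3 → 2; 4 → 4 → 3; 5 → 6 → 7; 6 → 7 → 5; 7 → 5 → 6; 8 → 8 → 4.
So f ∘ g in one-line form is 1 8 2 3 7 5 6 4.

1 8 2 3 7 5 6 4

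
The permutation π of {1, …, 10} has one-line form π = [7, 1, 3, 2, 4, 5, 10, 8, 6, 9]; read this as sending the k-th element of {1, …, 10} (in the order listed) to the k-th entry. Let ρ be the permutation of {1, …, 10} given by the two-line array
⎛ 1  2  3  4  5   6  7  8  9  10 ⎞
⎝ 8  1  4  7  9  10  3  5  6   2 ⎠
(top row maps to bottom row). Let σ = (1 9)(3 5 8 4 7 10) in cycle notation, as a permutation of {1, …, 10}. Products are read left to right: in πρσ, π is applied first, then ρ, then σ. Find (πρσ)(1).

5

Apply the permutations in order: π(1) = 7, then ρ(7) = 3, then σ(3) = 5. So (πρσ)(1) = 5.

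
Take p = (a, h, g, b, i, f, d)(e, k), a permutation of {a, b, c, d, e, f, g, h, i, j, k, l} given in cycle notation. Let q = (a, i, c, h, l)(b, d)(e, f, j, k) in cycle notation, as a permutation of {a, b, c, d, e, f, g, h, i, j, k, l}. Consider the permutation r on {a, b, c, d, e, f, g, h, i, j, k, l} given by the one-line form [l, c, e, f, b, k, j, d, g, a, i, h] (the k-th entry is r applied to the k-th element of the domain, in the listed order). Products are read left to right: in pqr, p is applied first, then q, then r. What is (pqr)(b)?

Chase b: p(b) = i; q(i) = c; r(c) = e. Hence (pqr)(b) = e.

e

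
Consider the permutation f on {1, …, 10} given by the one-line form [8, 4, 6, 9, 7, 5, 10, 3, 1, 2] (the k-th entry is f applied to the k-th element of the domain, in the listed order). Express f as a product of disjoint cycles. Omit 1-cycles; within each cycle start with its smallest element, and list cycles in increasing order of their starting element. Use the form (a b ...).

Iterating f from 1 gives 1 → 8 → 3 → 6 → 5 → 7 → 10 → 2 → 4 → 9 → 1; that is the 10-cycle (1 8 3 6 5 7 10 2 4 9).
Repeating from the next unused element and collecting all non-trivial cycles gives (1 8 3 6 5 7 10 2 4 9).

(1 8 3 6 5 7 10 2 4 9)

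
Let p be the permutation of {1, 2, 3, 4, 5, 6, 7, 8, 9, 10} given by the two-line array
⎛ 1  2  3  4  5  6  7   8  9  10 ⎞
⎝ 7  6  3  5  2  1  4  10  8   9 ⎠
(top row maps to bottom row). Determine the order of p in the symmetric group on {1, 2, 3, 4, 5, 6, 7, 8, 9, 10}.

Decomposing into disjoint cycles gives cycle lengths 6, 3, 1.
Since disjoint cycles commute, ord(p) = lcm(6, 3) = 6.

6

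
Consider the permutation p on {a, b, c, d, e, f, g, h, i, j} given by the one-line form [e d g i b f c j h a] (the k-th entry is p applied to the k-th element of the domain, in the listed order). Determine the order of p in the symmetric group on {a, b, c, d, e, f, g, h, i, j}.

14

The disjoint-cycle form of p has cycle lengths 7, 2, 1.
The order of p is the least common multiple of its cycle lengths: lcm(7, 2) = 14.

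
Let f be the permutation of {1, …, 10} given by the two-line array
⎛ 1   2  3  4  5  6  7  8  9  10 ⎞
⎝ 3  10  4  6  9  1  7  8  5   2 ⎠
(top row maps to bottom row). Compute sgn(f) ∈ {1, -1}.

In disjoint-cycle form the cycle lengths are 4, 2, 2, 1, 1.
A cycle is odd iff its length is even; f has 3 even-length cycles, so sgn(f) = (−1)^3 and f is odd.

-1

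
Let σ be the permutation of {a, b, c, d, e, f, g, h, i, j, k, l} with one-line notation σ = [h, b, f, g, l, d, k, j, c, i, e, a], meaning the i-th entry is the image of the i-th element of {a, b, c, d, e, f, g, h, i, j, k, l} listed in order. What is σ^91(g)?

Tracing g → k → … returns to g after 11 steps, so g lies in an 11-cycle (a, h, j, i, c, f, d, g, k, e, l).
Since the cycle has length 11, σ^91 acts on it the same as σ^3 (91 mod 11 = 3).
Advancing 3 steps from g: g → k → e → l.

l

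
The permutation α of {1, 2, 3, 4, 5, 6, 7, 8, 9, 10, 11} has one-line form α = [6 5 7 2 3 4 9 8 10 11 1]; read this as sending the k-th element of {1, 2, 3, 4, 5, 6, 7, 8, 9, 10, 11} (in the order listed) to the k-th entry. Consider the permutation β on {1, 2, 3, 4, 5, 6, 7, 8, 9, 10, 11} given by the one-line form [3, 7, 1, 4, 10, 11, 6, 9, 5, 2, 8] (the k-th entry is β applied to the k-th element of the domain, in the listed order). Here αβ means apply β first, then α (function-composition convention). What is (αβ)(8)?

10

β(8) = 9, then α(9) = 10; composing gives (αβ)(8) = 10.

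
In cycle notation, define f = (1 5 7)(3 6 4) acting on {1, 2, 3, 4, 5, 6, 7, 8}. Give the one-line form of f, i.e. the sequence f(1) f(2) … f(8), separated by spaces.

Reading each image from the cycles: 1↦5, 2↦2, 3↦6, 4↦3, 5↦7, 6↦4, 7↦1, 8↦8.
So the one-line form is 5 2 6 3 7 4 1 8.

5 2 6 3 7 4 1 8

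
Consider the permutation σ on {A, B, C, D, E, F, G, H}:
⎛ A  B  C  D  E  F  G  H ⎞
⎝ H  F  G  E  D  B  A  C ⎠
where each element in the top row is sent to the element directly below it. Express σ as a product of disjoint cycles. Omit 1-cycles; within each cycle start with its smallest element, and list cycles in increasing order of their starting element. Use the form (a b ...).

Iterating σ from A gives A → H → C → G → A; that is the 4-cycle (A H C G).
Repeating from the next unused element and collecting all non-trivial cycles gives (A H C G)(B F)(D E).

(A H C G)(B F)(D E)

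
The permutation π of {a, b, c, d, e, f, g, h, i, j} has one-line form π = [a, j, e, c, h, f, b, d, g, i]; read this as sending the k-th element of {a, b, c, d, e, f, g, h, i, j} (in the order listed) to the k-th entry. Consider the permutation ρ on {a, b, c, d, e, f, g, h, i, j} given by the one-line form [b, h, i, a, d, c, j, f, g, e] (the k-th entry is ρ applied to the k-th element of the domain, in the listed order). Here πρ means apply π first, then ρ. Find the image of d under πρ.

i

(πρ)(d) = ρ(π(d)). π(d) = c, then ρ(c) = i. So (πρ)(d) = i.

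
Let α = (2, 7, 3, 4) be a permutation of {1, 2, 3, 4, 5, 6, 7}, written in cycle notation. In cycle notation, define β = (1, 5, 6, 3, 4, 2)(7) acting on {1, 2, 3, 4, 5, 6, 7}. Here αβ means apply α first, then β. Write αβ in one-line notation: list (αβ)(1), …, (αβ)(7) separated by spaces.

5 7 2 1 6 3 4

Chase each element through α then β: 1 → 1 → 5; 2 → 7 → 7; 3 → 4 → 2; 4 → 2 → 1; 5 → 5 → 6; 6 → 6 → 3; 7 → 3 → 4.
So αβ in one-line form is 5 7 2 1 6 3 4.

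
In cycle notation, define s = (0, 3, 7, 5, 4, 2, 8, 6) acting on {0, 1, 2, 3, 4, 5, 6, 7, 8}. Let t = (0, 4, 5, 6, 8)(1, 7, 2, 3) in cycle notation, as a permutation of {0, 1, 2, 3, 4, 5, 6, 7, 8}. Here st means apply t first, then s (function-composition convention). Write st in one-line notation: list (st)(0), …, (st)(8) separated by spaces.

(st)(x) = s(t(x)). Computing each image: s(t(0)) = s(4) = 2, s(t(1)) = s(7) = 5, s(t(2)) = s(3) = 7, s(t(3)) = s(1) = 1, s(t(4)) = s(5) = 4, s(t(5)) = s(6) = 0, s(t(6)) = s(8) = 6, s(t(7)) = s(2) = 8, s(t(8)) = s(0) = 3.
Hence st = [2 5 7 1 4 0 6 8 3].

2 5 7 1 4 0 6 8 3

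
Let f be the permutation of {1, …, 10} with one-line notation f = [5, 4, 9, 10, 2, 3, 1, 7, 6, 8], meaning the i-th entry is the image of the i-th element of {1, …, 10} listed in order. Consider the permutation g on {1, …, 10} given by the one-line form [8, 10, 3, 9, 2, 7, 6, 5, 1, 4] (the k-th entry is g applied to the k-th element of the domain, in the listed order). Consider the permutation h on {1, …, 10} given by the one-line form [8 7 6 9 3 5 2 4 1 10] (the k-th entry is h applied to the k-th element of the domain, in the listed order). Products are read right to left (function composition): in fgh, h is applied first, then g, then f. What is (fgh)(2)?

Chase 2: h(2) = 7; g(7) = 6; f(6) = 3. Hence (fgh)(2) = 3.

3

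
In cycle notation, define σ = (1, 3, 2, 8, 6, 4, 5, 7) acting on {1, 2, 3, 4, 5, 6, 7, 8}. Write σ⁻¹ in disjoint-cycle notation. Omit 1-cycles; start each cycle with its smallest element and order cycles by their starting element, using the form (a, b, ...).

If σ sends a → b within a cycle, σ⁻¹ sends b → a; equivalently, reverse each cycle.
Reversing each cycle of σ and rotating so the smallest element leads gives (1, 7, 5, 4, 6, 8, 2, 3).

(1, 7, 5, 4, 6, 8, 2, 3)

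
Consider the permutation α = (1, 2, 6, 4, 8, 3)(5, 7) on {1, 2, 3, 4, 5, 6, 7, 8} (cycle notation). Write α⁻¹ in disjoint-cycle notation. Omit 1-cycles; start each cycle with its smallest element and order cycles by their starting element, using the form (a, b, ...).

(1, 3, 8, 4, 6, 2)(5, 7)

If α sends a → b within a cycle, α⁻¹ sends b → a; equivalently, reverse each cycle.
Reversing each cycle of α and rotating so the smallest element leads gives (1, 3, 8, 4, 6, 2)(5, 7).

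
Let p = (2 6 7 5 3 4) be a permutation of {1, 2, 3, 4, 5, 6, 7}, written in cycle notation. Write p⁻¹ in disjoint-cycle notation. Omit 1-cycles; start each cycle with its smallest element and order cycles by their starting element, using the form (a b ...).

(2 4 3 5 7 6)

The inverse reverses each cycle.
After reversing and putting each cycle's least element first, p⁻¹ = (2 4 3 5 7 6).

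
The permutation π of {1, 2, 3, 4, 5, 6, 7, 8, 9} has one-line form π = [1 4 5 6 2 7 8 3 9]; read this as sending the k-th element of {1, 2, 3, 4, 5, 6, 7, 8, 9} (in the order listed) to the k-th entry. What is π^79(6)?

Tracing 6 → 7 → … returns to 6 after 7 steps, so 6 lies in a 7-cycle (2, 4, 6, 7, 8, 3, 5).
Powers repeat with period 7 on this cycle, and 79 mod 7 = 2, so π^79(6) = π^2(6).
Stepping 2 places around the cycle: 6 → 7 → 8.

8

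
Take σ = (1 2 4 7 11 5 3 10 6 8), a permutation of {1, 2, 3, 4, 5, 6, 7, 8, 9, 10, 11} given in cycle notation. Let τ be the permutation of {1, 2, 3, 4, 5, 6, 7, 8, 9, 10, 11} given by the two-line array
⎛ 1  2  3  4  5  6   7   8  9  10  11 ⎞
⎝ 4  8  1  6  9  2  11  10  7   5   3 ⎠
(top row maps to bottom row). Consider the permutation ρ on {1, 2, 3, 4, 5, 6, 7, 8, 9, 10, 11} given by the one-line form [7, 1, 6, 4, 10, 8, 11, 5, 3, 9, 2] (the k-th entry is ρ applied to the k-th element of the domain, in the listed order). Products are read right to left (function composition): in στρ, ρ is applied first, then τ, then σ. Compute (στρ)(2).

7

Chase 2: ρ(2) = 1; τ(1) = 4; σ(4) = 7. Hence (στρ)(2) = 7.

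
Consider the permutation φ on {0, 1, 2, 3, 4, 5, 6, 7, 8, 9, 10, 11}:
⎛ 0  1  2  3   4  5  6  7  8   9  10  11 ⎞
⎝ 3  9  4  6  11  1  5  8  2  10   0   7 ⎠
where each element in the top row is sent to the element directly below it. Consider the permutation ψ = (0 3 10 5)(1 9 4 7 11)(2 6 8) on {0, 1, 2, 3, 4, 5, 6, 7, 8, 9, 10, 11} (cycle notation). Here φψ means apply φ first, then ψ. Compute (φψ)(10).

3

φ(10) = 0, then ψ(0) = 3; composing gives (φψ)(10) = 3.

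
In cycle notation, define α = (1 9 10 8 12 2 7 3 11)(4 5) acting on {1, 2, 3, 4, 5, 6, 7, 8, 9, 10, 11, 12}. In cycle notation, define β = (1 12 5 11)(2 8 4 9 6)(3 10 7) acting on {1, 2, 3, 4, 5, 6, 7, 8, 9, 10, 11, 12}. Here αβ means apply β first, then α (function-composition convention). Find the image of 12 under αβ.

4

First apply β: β(12) = 5, then α(5) = 4. Thus (αβ)(12) = 4.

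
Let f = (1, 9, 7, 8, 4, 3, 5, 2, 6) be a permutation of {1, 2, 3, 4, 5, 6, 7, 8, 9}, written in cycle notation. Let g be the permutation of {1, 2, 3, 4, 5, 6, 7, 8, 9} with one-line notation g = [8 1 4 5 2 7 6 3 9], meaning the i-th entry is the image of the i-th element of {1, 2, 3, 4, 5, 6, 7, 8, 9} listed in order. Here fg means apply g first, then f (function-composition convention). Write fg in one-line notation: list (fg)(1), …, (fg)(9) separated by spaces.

For each element, apply g then f: 1 → 8 → 4; 2 → 1 → 9; 3 → 4 → 3; 4 → 5 → 2; 5 → 2 → 6; 6 → 7 → 8; 7 → 6 → 1; 8 → 3 → 5; 9 → 9 → 7.
Collecting the images, fg = [4 9 3 2 6 8 1 5 7].

4 9 3 2 6 8 1 5 7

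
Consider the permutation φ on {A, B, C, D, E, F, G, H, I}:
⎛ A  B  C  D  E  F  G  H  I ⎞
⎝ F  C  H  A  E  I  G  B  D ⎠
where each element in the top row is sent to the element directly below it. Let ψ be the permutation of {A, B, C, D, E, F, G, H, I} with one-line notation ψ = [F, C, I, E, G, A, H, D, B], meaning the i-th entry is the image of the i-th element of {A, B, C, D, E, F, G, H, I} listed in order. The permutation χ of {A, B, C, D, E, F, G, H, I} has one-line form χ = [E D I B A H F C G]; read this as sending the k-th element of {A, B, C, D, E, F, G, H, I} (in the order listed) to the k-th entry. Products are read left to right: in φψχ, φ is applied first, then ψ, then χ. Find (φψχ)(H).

Chase H: φ(H) = B; ψ(B) = C; χ(C) = I. Hence (φψχ)(H) = I.

I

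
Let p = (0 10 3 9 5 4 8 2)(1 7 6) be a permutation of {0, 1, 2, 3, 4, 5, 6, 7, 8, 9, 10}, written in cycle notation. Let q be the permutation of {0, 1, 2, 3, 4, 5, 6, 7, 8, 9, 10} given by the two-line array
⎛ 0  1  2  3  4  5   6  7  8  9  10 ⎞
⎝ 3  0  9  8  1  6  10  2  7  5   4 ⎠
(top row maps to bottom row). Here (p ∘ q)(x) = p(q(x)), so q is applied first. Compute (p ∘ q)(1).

10

(p ∘ q)(1) = p(q(1)). q(1) = 0, then p(0) = 10. So (p ∘ q)(1) = 10.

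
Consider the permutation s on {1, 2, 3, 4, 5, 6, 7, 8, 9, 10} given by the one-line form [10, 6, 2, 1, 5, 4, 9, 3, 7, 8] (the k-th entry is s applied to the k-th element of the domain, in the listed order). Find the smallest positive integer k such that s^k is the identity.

Writing s as disjoint cycles, the cycle lengths are 7, 2, 1.
Since disjoint cycles commute, ord(s) = lcm(7, 2) = 14.

14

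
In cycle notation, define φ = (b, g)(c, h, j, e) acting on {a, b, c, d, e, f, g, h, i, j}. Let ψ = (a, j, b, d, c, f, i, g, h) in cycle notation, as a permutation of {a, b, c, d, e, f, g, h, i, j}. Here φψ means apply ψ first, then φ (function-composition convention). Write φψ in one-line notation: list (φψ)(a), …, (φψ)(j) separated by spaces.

e d f h c i j a b g

(φψ)(x) = φ(ψ(x)). Computing each image: φ(ψ(a)) = φ(j) = e, φ(ψ(b)) = φ(d) = d, φ(ψ(c)) = φ(f) = f, φ(ψ(d)) = φ(c) = h, φ(ψ(e)) = φ(e) = c, φ(ψ(f)) = φ(i) = i, φ(ψ(g)) = φ(h) = j, φ(ψ(h)) = φ(a) = a, φ(ψ(i)) = φ(g) = b, φ(ψ(j)) = φ(b) = g.
Hence φψ = [e d f h c i j a b g].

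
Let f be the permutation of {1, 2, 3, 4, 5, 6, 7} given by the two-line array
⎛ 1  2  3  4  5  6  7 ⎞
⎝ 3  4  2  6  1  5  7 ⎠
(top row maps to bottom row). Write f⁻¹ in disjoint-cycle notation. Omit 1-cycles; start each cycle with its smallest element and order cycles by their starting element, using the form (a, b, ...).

First write f in disjoint cycles: (1, 3, 2, 4, 6, 5).
The inverse reverses every cycle; in canonical form, f⁻¹ = (1, 5, 6, 4, 2, 3).

(1, 5, 6, 4, 2, 3)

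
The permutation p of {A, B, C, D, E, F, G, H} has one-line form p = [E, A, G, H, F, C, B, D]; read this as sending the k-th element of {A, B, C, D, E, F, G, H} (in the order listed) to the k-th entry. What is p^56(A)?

F

Tracing A → E → … returns to A after 6 steps, so A lies in a 6-cycle (A, E, F, C, G, B).
Since the cycle has length 6, p^56 acts on it the same as p^2 (56 mod 6 = 2).
Advancing 2 steps from A: A → E → F.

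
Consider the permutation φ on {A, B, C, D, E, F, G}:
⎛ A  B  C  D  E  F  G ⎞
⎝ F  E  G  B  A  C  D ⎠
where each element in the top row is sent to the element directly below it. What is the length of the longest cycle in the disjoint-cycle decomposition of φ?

Decomposing into disjoint cycles gives (A F C G D B E); the longest has length 7.

7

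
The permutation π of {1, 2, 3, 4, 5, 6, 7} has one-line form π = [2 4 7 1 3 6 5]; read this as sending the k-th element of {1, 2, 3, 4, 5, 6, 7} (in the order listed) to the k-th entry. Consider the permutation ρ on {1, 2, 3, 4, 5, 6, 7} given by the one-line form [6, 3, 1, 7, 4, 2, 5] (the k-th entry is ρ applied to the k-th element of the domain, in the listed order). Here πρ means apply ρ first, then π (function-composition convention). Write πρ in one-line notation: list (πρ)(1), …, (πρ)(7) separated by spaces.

For each element, apply ρ then π: 1 → 6 → 6; 2 → 3 → 7; 3 → 1 → 2; 4 → 7 → 5; 5 → 4 → 1; 6 → 2 → 4; 7 → 5 → 3.
So πρ in one-line form is 6 7 2 5 1 4 3.

6 7 2 5 1 4 3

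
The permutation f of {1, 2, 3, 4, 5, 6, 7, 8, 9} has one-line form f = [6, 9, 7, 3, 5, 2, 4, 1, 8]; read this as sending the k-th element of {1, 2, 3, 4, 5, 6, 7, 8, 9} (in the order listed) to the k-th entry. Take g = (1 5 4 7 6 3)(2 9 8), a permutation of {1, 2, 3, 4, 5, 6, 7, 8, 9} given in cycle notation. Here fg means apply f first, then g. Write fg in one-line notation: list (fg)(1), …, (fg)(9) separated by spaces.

3 8 6 1 4 9 7 5 2

(fg)(x) = g(f(x)). Computing each image: g(f(1)) = g(6) = 3, g(f(2)) = g(9) = 8, g(f(3)) = g(7) = 6, g(f(4)) = g(3) = 1, g(f(5)) = g(5) = 4, g(f(6)) = g(2) = 9, g(f(7)) = g(4) = 7, g(f(8)) = g(1) = 5, g(f(9)) = g(8) = 2.
Hence fg = [3 8 6 1 4 9 7 5 2].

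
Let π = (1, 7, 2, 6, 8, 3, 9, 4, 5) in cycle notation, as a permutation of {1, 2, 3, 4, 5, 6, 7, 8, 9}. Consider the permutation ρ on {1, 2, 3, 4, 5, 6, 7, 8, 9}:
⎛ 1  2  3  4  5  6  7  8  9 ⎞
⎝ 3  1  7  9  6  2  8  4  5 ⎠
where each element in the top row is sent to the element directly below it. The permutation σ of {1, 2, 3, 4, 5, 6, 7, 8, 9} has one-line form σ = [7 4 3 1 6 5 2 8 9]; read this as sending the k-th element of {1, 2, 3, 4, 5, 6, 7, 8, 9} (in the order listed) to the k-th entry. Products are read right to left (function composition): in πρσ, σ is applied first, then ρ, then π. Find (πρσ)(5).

Apply the permutations in order: σ(5) = 6, then ρ(6) = 2, then π(2) = 6. So (πρσ)(5) = 6.

6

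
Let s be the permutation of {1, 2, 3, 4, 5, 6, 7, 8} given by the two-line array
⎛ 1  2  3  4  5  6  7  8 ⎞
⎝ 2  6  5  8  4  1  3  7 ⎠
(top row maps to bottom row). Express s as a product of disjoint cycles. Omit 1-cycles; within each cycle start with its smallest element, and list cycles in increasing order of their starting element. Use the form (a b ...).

(1 2 6)(3 5 4 8 7)

Start at 1 and follow images: 1 → 2 → 6 → 1, giving the cycle (1 2 6).
Repeating from the next unused element and collecting all non-trivial cycles gives (1 2 6)(3 5 4 8 7).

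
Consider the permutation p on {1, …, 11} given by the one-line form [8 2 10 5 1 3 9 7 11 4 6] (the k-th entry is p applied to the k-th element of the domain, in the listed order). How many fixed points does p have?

The fixed points (elements with p(x) = x) are {2}, so there is 1.

1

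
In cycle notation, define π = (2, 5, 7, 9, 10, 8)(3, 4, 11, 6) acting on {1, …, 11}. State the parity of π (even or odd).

The cycle lengths are 6, 4, 1.
A cycle of length ℓ contributes ℓ−1 transpositions, so π is a product of 5 + 3 = 8 transpositions — even.

even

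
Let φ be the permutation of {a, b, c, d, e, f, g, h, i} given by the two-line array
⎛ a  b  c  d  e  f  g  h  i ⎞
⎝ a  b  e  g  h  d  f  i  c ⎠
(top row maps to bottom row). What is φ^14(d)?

Tracing d → g → … returns to d after 3 steps, so d lies in a 3-cycle (d, g, f).
Powers repeat with period 3 on this cycle, and 14 mod 3 = 2, so φ^14(d) = φ^2(d).
Stepping 2 places around the cycle: d → g → f.

f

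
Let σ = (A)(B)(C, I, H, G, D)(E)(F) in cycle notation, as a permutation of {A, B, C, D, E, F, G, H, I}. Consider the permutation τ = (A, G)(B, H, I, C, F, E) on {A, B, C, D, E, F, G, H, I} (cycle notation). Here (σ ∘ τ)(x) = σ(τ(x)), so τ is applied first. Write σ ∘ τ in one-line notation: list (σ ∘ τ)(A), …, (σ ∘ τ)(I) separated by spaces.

(σ ∘ τ)(x) = σ(τ(x)). Computing each image: σ(τ(A)) = σ(G) = D, σ(τ(B)) = σ(H) = G, σ(τ(C)) = σ(F) = F, σ(τ(D)) = σ(D) = C, σ(τ(E)) = σ(B) = B, σ(τ(F)) = σ(E) = E, σ(τ(G)) = σ(A) = A, σ(τ(H)) = σ(I) = H, σ(τ(I)) = σ(C) = I.
Hence σ ∘ τ = [D G F C B E A H I].

D G F C B E A H I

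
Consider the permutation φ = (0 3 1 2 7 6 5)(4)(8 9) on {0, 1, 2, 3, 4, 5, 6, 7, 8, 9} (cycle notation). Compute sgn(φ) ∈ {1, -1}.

The cycle lengths are 7, 2, 1.
A cycle of length ℓ contributes ℓ−1 transpositions, so φ is a product of 6 + 1 = 7 transpositions — odd.

-1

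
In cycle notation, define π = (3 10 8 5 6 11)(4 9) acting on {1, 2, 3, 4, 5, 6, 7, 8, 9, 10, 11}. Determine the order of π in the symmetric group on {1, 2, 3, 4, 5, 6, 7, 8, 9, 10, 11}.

The cycle type of π is (6, 2, 1, 1, 1).
The order is lcm(6, 2) = 6.

6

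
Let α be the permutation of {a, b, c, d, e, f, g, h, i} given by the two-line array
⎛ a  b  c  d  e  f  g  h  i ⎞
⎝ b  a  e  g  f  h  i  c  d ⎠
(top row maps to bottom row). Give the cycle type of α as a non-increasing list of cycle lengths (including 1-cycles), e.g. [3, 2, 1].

[4, 3, 2]

The disjoint cycles are (a b)(c e f h)(d g i), with lengths 4, 3, 2 in non-increasing order.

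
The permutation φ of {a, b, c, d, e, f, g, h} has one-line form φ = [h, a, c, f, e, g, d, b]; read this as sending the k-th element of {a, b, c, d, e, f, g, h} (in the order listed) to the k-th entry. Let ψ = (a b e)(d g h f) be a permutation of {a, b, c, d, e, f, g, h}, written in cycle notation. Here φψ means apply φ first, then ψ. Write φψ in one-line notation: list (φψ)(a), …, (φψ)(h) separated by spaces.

f b c d a h g e

(φψ)(x) = ψ(φ(x)). Computing each image: ψ(φ(a)) = ψ(h) = f, ψ(φ(b)) = ψ(a) = b, ψ(φ(c)) = ψ(c) = c, ψ(φ(d)) = ψ(f) = d, ψ(φ(e)) = ψ(e) = a, ψ(φ(f)) = ψ(g) = h, ψ(φ(g)) = ψ(d) = g, ψ(φ(h)) = ψ(b) = e.
Hence φψ = [f b c d a h g e].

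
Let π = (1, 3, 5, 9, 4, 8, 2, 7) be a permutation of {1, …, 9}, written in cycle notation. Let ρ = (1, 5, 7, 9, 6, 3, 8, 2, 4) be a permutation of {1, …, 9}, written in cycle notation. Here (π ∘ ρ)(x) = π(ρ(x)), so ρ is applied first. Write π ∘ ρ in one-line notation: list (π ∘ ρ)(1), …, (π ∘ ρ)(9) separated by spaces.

9 8 2 3 1 5 4 7 6

(π ∘ ρ)(x) = π(ρ(x)). Computing each image: π(ρ(1)) = π(5) = 9, π(ρ(2)) = π(4) = 8, π(ρ(3)) = π(8) = 2, π(ρ(4)) = π(1) = 3, π(ρ(5)) = π(7) = 1, π(ρ(6)) = π(3) = 5, π(ρ(7)) = π(9) = 4, π(ρ(8)) = π(2) = 7, π(ρ(9)) = π(6) = 6.
Hence π ∘ ρ = [9 8 2 3 1 5 4 7 6].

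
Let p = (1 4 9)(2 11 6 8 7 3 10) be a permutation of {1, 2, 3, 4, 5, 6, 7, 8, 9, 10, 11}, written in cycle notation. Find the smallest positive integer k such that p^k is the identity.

The cycle type of p is (7, 3, 1).
The order of p is the least common multiple of its cycle lengths: lcm(7, 3) = 21.

21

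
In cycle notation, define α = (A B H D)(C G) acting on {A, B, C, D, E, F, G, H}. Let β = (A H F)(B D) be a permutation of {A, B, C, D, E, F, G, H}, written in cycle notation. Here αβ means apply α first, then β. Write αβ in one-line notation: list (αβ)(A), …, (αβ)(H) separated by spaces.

D F G H E A C B

Chase each element through α then β: A → B → D; B → H → F; C → G → G; D → A → H; E → E → E; F → F → A; G → C → C; H → D → B.
So αβ in one-line form is D F G H E A C B.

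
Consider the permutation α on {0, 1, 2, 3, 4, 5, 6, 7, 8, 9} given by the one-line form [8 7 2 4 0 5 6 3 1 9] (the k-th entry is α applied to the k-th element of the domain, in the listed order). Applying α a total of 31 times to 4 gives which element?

Tracing 4 → 0 → … returns to 4 after 6 steps, so 4 lies in a 6-cycle (0, 8, 1, 7, 3, 4).
Since the cycle has length 6, α^31 acts on it the same as α^1 (31 mod 6 = 1).
Stepping 1 place around the cycle: 4 → 0.

0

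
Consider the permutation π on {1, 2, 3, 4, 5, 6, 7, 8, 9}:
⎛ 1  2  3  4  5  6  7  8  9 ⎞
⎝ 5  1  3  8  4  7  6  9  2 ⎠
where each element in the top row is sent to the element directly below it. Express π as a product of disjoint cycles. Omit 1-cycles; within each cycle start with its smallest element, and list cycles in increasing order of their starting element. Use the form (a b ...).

(1 5 4 8 9 2)(6 7)

Iterating π from 1 gives 1 → 5 → 4 → 8 → 9 → 2 → 1; that is the 6-cycle (1 5 4 8 9 2).
Repeating from the next unused element and collecting all non-trivial cycles gives (1 5 4 8 9 2)(6 7).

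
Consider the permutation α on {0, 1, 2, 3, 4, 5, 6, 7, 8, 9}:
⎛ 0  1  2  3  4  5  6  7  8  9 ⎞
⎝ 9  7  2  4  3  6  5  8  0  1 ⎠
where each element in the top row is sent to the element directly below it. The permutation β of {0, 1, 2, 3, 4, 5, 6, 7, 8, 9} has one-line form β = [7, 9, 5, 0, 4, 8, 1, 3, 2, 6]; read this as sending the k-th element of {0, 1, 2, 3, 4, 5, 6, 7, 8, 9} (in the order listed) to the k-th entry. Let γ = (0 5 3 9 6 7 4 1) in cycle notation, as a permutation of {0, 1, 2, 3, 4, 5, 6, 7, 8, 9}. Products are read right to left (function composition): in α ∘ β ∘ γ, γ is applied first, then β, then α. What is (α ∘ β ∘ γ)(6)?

Chase 6: γ(6) = 7; β(7) = 3; α(3) = 4. Hence (α ∘ β ∘ γ)(6) = 4.

4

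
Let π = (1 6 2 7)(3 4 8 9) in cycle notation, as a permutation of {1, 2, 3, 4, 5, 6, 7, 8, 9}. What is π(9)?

3

Within (3 4 8 9), 9 ↦ 3.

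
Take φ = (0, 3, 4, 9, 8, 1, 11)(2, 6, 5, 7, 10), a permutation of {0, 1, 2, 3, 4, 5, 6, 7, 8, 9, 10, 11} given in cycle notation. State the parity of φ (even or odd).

even

The cycle lengths are 7, 5.
A cycle of length ℓ contributes ℓ−1 transpositions, so φ is a product of 6 + 4 = 10 transpositions — even.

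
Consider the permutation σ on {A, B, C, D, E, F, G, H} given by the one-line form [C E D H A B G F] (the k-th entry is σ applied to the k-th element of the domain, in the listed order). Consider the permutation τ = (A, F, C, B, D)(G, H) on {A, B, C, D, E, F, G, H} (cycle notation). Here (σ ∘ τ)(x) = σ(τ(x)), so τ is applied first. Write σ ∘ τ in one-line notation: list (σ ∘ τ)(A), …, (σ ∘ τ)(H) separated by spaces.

Chase each element through τ then σ: A → F → B; B → D → H; C → B → E; D → A → C; E → E → A; F → C → D; G → H → F; H → G → G.
So σ ∘ τ in one-line form is B H E C A D F G.

B H E C A D F G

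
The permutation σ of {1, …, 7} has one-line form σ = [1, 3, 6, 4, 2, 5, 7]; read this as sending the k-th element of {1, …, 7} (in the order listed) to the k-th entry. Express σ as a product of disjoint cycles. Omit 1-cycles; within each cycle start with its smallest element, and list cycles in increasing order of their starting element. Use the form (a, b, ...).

From 2: 2 → 3 → 6 → 5 → 2, closing the cycle (2, 3, 6, 5).
Repeating from the next unused element and collecting all non-trivial cycles gives (2, 3, 6, 5).

(2, 3, 6, 5)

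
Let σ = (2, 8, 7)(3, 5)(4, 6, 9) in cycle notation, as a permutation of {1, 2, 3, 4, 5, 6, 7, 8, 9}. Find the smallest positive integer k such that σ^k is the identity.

6

The disjoint cycles have lengths 3, 3, 2, 1.
The order of σ is the least common multiple of its cycle lengths: lcm(3, 3, 2) = 6.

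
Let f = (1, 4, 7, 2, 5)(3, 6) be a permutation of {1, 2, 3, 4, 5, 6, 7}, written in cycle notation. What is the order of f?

The disjoint cycles have lengths 5, 2.
The order is lcm(5, 2) = 10.

10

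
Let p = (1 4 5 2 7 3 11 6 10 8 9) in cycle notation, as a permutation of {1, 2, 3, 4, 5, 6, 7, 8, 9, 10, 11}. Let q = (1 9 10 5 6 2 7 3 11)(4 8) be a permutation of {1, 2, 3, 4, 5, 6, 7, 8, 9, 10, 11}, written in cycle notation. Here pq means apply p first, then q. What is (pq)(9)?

9

p(9) = 1, then q(1) = 9; composing gives (pq)(9) = 9.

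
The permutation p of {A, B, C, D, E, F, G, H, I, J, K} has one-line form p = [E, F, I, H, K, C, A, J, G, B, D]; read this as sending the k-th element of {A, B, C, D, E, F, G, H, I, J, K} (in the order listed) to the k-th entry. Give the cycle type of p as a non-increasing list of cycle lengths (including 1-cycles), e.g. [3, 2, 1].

[11]

The disjoint cycles are (A E K D H J B F C I G), with lengths 11 in non-increasing order.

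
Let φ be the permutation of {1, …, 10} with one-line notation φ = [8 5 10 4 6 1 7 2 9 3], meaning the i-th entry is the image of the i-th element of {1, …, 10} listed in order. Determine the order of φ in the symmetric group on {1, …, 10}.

Decomposing into disjoint cycles gives cycle lengths 5, 2, 1, 1, 1.
Since disjoint cycles commute, ord(φ) = lcm(5, 2) = 10.

10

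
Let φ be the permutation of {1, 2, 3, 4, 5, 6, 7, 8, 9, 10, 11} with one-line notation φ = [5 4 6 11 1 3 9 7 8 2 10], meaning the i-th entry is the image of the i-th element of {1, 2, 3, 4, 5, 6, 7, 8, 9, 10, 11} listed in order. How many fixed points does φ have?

0

No element satisfies φ(x) = x, so there are 0 fixed points.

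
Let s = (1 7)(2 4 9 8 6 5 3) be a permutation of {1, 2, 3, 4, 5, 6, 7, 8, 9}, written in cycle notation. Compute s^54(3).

6

3 lies in the 7-cycle (2 4 9 8 6 5 3).
Since the cycle has length 7, s^54 acts on it the same as s^5 (54 mod 7 = 5).
Stepping 5 places around the cycle: 3 → 2 → 4 → 9 → 8 → 6.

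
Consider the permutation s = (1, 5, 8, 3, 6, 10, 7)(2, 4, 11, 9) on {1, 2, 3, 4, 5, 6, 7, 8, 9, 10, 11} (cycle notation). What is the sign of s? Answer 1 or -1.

-1

The cycle lengths are 7, 4.
A cycle is odd iff its length is even; s has 1 even-length cycle, so sgn(s) = (−1)^1 and s is odd.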